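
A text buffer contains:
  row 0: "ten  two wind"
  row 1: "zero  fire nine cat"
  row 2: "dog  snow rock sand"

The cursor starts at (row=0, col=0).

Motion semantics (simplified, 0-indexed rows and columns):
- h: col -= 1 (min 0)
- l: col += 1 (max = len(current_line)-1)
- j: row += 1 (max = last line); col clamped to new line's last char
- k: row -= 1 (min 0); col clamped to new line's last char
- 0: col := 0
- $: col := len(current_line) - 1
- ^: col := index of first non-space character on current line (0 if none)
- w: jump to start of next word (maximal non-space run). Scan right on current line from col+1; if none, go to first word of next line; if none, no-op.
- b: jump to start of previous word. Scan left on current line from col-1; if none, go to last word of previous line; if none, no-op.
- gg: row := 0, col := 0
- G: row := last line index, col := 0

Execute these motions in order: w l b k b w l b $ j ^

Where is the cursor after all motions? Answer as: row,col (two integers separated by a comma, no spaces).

After 1 (w): row=0 col=5 char='t'
After 2 (l): row=0 col=6 char='w'
After 3 (b): row=0 col=5 char='t'
After 4 (k): row=0 col=5 char='t'
After 5 (b): row=0 col=0 char='t'
After 6 (w): row=0 col=5 char='t'
After 7 (l): row=0 col=6 char='w'
After 8 (b): row=0 col=5 char='t'
After 9 ($): row=0 col=12 char='d'
After 10 (j): row=1 col=12 char='i'
After 11 (^): row=1 col=0 char='z'

Answer: 1,0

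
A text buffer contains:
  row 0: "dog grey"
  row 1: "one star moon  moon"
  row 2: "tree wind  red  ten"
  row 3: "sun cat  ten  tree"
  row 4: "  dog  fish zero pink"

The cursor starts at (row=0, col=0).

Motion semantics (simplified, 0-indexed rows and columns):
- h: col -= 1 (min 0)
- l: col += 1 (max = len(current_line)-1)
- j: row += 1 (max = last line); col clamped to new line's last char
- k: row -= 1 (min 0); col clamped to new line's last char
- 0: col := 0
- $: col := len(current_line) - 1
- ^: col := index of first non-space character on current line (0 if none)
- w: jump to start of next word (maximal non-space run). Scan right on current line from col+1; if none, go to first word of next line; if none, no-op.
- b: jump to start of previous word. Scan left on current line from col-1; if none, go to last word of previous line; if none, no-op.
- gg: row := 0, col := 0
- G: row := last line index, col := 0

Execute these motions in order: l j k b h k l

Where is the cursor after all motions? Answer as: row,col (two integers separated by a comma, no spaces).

Answer: 0,1

Derivation:
After 1 (l): row=0 col=1 char='o'
After 2 (j): row=1 col=1 char='n'
After 3 (k): row=0 col=1 char='o'
After 4 (b): row=0 col=0 char='d'
After 5 (h): row=0 col=0 char='d'
After 6 (k): row=0 col=0 char='d'
After 7 (l): row=0 col=1 char='o'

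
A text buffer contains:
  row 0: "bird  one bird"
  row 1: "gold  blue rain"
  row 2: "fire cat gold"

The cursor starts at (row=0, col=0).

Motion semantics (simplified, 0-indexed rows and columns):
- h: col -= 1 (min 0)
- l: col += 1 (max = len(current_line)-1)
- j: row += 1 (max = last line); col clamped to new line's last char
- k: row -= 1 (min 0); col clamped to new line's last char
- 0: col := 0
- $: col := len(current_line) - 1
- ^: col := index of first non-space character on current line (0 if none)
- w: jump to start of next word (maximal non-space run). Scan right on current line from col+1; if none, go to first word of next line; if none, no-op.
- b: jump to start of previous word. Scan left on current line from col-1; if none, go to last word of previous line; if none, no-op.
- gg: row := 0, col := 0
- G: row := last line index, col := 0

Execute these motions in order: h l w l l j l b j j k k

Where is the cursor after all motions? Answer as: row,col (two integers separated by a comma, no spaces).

After 1 (h): row=0 col=0 char='b'
After 2 (l): row=0 col=1 char='i'
After 3 (w): row=0 col=6 char='o'
After 4 (l): row=0 col=7 char='n'
After 5 (l): row=0 col=8 char='e'
After 6 (j): row=1 col=8 char='u'
After 7 (l): row=1 col=9 char='e'
After 8 (b): row=1 col=6 char='b'
After 9 (j): row=2 col=6 char='a'
After 10 (j): row=2 col=6 char='a'
After 11 (k): row=1 col=6 char='b'
After 12 (k): row=0 col=6 char='o'

Answer: 0,6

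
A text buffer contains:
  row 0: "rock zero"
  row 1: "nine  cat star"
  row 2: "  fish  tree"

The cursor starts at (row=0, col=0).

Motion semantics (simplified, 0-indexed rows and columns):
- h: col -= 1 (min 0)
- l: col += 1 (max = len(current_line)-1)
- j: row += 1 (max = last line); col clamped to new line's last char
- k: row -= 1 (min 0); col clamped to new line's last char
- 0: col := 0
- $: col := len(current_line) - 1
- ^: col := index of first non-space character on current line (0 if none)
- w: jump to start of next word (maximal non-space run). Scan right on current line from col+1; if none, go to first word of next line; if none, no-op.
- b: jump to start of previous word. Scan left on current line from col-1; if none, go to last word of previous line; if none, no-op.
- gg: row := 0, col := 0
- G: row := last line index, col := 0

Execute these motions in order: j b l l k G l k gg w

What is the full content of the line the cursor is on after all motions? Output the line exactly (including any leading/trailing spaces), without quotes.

After 1 (j): row=1 col=0 char='n'
After 2 (b): row=0 col=5 char='z'
After 3 (l): row=0 col=6 char='e'
After 4 (l): row=0 col=7 char='r'
After 5 (k): row=0 col=7 char='r'
After 6 (G): row=2 col=0 char='_'
After 7 (l): row=2 col=1 char='_'
After 8 (k): row=1 col=1 char='i'
After 9 (gg): row=0 col=0 char='r'
After 10 (w): row=0 col=5 char='z'

Answer: rock zero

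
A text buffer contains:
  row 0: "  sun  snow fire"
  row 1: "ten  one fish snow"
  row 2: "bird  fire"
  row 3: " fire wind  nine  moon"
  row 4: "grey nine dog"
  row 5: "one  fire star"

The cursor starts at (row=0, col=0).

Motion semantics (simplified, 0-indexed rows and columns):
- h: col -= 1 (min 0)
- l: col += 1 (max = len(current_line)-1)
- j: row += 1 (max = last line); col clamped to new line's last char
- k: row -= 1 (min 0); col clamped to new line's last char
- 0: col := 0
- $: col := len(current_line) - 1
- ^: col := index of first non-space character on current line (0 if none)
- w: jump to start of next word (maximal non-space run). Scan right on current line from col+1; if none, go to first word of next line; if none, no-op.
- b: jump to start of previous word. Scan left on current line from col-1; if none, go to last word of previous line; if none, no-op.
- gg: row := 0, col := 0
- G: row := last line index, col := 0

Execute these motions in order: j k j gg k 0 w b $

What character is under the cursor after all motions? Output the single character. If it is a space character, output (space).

Answer: e

Derivation:
After 1 (j): row=1 col=0 char='t'
After 2 (k): row=0 col=0 char='_'
After 3 (j): row=1 col=0 char='t'
After 4 (gg): row=0 col=0 char='_'
After 5 (k): row=0 col=0 char='_'
After 6 (0): row=0 col=0 char='_'
After 7 (w): row=0 col=2 char='s'
After 8 (b): row=0 col=2 char='s'
After 9 ($): row=0 col=15 char='e'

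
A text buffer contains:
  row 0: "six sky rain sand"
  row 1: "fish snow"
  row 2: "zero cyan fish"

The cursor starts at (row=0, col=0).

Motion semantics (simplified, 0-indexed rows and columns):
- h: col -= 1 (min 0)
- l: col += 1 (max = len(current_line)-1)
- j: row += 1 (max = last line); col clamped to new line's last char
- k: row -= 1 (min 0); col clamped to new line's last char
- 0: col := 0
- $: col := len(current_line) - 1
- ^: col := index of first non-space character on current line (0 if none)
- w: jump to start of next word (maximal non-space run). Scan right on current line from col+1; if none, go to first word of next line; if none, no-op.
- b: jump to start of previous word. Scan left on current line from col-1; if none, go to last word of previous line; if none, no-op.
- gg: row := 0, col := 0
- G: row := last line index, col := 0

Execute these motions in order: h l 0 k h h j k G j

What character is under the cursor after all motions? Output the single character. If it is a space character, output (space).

After 1 (h): row=0 col=0 char='s'
After 2 (l): row=0 col=1 char='i'
After 3 (0): row=0 col=0 char='s'
After 4 (k): row=0 col=0 char='s'
After 5 (h): row=0 col=0 char='s'
After 6 (h): row=0 col=0 char='s'
After 7 (j): row=1 col=0 char='f'
After 8 (k): row=0 col=0 char='s'
After 9 (G): row=2 col=0 char='z'
After 10 (j): row=2 col=0 char='z'

Answer: z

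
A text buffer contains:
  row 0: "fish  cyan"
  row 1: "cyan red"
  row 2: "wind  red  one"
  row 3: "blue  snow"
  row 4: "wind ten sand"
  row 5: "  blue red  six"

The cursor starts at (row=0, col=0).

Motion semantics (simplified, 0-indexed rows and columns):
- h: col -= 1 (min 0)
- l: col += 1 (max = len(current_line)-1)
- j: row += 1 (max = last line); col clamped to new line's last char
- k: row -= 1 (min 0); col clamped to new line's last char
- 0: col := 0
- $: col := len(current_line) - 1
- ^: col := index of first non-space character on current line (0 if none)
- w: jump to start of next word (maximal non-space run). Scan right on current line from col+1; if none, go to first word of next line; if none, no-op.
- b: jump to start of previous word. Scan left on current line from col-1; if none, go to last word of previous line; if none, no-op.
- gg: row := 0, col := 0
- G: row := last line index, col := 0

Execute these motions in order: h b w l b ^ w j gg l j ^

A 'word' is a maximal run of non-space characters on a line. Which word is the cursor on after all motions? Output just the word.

Answer: cyan

Derivation:
After 1 (h): row=0 col=0 char='f'
After 2 (b): row=0 col=0 char='f'
After 3 (w): row=0 col=6 char='c'
After 4 (l): row=0 col=7 char='y'
After 5 (b): row=0 col=6 char='c'
After 6 (^): row=0 col=0 char='f'
After 7 (w): row=0 col=6 char='c'
After 8 (j): row=1 col=6 char='e'
After 9 (gg): row=0 col=0 char='f'
After 10 (l): row=0 col=1 char='i'
After 11 (j): row=1 col=1 char='y'
After 12 (^): row=1 col=0 char='c'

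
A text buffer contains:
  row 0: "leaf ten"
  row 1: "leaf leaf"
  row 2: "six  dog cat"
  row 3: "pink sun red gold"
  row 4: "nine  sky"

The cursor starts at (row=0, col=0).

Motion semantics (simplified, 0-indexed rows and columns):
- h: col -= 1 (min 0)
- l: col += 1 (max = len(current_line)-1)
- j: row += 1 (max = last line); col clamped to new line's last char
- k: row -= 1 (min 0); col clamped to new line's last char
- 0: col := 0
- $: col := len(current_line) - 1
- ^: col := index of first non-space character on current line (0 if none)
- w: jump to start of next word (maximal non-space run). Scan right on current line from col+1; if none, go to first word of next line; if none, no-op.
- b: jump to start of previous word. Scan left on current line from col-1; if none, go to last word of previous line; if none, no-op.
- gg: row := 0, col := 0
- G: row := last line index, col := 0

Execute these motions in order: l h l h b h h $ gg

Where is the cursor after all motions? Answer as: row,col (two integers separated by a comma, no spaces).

Answer: 0,0

Derivation:
After 1 (l): row=0 col=1 char='e'
After 2 (h): row=0 col=0 char='l'
After 3 (l): row=0 col=1 char='e'
After 4 (h): row=0 col=0 char='l'
After 5 (b): row=0 col=0 char='l'
After 6 (h): row=0 col=0 char='l'
After 7 (h): row=0 col=0 char='l'
After 8 ($): row=0 col=7 char='n'
After 9 (gg): row=0 col=0 char='l'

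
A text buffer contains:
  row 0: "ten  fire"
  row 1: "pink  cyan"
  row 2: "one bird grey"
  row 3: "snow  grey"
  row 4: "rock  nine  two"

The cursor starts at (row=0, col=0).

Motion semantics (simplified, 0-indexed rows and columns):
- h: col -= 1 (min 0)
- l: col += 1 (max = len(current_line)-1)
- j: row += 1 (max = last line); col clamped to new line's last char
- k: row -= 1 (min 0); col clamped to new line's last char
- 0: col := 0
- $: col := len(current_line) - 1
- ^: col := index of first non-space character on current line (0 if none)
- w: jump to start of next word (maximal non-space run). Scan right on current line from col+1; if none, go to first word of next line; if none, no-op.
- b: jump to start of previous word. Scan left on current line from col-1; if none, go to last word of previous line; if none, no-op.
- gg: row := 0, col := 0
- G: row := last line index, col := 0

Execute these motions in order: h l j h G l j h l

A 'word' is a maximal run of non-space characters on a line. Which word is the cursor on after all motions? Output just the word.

After 1 (h): row=0 col=0 char='t'
After 2 (l): row=0 col=1 char='e'
After 3 (j): row=1 col=1 char='i'
After 4 (h): row=1 col=0 char='p'
After 5 (G): row=4 col=0 char='r'
After 6 (l): row=4 col=1 char='o'
After 7 (j): row=4 col=1 char='o'
After 8 (h): row=4 col=0 char='r'
After 9 (l): row=4 col=1 char='o'

Answer: rock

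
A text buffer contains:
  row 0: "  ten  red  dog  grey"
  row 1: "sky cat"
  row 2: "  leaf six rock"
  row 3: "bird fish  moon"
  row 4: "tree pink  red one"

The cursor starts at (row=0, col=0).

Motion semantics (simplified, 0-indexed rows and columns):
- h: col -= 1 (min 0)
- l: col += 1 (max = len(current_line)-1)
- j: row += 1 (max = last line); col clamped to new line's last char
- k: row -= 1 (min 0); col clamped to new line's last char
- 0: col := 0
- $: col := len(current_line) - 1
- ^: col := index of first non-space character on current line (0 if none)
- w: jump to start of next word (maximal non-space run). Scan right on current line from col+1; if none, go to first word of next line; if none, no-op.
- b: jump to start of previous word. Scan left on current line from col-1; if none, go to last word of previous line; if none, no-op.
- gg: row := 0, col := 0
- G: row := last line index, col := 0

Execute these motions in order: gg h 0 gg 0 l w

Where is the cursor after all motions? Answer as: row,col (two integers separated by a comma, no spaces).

Answer: 0,2

Derivation:
After 1 (gg): row=0 col=0 char='_'
After 2 (h): row=0 col=0 char='_'
After 3 (0): row=0 col=0 char='_'
After 4 (gg): row=0 col=0 char='_'
After 5 (0): row=0 col=0 char='_'
After 6 (l): row=0 col=1 char='_'
After 7 (w): row=0 col=2 char='t'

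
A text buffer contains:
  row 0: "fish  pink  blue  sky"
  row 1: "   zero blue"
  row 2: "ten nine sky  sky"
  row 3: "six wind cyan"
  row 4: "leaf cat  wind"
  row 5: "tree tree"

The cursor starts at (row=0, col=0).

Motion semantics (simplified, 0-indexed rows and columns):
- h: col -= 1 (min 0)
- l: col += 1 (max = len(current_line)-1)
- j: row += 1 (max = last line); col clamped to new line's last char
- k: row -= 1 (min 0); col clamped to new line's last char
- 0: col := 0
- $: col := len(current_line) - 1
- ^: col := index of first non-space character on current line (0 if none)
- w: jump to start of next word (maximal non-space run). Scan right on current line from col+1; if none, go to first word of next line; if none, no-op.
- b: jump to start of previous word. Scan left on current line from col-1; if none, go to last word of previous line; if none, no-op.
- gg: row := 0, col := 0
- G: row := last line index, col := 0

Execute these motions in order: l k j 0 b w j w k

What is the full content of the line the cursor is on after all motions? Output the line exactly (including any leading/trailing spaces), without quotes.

After 1 (l): row=0 col=1 char='i'
After 2 (k): row=0 col=1 char='i'
After 3 (j): row=1 col=1 char='_'
After 4 (0): row=1 col=0 char='_'
After 5 (b): row=0 col=18 char='s'
After 6 (w): row=1 col=3 char='z'
After 7 (j): row=2 col=3 char='_'
After 8 (w): row=2 col=4 char='n'
After 9 (k): row=1 col=4 char='e'

Answer:    zero blue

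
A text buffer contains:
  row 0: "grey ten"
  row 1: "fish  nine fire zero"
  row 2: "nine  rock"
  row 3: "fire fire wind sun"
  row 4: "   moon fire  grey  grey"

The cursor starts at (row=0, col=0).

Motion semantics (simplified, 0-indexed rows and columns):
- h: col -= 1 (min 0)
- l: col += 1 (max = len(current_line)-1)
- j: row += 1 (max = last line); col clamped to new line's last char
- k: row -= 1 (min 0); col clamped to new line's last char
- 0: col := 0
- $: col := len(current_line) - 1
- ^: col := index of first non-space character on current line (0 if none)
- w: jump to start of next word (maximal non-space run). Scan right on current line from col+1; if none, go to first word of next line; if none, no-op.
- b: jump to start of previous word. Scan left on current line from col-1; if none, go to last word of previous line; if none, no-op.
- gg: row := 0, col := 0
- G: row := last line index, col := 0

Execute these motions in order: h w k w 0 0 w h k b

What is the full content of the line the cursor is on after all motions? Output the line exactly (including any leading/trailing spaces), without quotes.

Answer: grey ten

Derivation:
After 1 (h): row=0 col=0 char='g'
After 2 (w): row=0 col=5 char='t'
After 3 (k): row=0 col=5 char='t'
After 4 (w): row=1 col=0 char='f'
After 5 (0): row=1 col=0 char='f'
After 6 (0): row=1 col=0 char='f'
After 7 (w): row=1 col=6 char='n'
After 8 (h): row=1 col=5 char='_'
After 9 (k): row=0 col=5 char='t'
After 10 (b): row=0 col=0 char='g'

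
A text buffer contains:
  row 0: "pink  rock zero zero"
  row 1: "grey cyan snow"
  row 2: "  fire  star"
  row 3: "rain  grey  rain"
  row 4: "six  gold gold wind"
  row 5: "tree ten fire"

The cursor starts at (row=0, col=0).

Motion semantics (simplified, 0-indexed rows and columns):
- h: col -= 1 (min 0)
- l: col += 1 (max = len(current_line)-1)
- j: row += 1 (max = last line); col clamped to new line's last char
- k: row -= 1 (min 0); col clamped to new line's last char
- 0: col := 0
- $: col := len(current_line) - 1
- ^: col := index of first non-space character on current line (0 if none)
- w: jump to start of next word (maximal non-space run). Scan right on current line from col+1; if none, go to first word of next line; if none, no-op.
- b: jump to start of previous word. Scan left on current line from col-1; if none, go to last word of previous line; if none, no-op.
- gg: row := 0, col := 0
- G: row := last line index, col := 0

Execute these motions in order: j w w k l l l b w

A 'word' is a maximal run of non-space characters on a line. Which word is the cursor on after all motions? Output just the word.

After 1 (j): row=1 col=0 char='g'
After 2 (w): row=1 col=5 char='c'
After 3 (w): row=1 col=10 char='s'
After 4 (k): row=0 col=10 char='_'
After 5 (l): row=0 col=11 char='z'
After 6 (l): row=0 col=12 char='e'
After 7 (l): row=0 col=13 char='r'
After 8 (b): row=0 col=11 char='z'
After 9 (w): row=0 col=16 char='z'

Answer: zero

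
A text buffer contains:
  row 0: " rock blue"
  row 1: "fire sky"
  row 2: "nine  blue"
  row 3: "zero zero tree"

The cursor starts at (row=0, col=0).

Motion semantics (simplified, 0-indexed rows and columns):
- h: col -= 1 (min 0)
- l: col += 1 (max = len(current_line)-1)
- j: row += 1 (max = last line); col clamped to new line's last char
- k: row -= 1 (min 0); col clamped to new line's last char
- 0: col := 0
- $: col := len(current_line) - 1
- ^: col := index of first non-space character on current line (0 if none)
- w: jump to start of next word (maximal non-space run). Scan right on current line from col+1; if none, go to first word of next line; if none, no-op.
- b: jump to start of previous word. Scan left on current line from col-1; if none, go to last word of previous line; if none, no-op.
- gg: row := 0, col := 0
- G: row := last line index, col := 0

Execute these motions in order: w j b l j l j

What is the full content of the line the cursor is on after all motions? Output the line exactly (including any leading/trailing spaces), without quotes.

After 1 (w): row=0 col=1 char='r'
After 2 (j): row=1 col=1 char='i'
After 3 (b): row=1 col=0 char='f'
After 4 (l): row=1 col=1 char='i'
After 5 (j): row=2 col=1 char='i'
After 6 (l): row=2 col=2 char='n'
After 7 (j): row=3 col=2 char='r'

Answer: zero zero tree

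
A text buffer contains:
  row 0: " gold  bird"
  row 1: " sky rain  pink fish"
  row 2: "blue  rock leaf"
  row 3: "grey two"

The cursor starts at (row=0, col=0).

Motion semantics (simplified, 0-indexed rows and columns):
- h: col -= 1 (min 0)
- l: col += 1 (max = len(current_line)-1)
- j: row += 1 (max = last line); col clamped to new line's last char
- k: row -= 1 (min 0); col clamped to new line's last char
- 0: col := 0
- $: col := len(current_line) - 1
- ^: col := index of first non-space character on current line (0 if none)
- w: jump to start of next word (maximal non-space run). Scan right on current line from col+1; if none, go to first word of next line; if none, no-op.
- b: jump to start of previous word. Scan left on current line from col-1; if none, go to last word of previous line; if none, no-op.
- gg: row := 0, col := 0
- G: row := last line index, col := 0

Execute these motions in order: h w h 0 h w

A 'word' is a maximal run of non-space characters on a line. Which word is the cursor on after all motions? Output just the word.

After 1 (h): row=0 col=0 char='_'
After 2 (w): row=0 col=1 char='g'
After 3 (h): row=0 col=0 char='_'
After 4 (0): row=0 col=0 char='_'
After 5 (h): row=0 col=0 char='_'
After 6 (w): row=0 col=1 char='g'

Answer: gold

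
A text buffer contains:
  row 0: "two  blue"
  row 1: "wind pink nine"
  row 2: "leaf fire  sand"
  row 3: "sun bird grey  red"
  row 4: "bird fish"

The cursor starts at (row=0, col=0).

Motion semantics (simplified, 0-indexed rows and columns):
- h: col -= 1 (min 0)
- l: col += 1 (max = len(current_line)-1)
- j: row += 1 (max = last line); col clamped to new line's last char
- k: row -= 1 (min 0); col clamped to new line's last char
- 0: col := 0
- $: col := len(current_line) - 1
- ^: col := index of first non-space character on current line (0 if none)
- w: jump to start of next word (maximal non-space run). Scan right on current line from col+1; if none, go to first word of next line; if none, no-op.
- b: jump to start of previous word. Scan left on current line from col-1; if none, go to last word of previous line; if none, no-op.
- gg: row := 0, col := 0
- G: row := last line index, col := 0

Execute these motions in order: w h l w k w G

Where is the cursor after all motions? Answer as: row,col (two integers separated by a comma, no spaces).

Answer: 4,0

Derivation:
After 1 (w): row=0 col=5 char='b'
After 2 (h): row=0 col=4 char='_'
After 3 (l): row=0 col=5 char='b'
After 4 (w): row=1 col=0 char='w'
After 5 (k): row=0 col=0 char='t'
After 6 (w): row=0 col=5 char='b'
After 7 (G): row=4 col=0 char='b'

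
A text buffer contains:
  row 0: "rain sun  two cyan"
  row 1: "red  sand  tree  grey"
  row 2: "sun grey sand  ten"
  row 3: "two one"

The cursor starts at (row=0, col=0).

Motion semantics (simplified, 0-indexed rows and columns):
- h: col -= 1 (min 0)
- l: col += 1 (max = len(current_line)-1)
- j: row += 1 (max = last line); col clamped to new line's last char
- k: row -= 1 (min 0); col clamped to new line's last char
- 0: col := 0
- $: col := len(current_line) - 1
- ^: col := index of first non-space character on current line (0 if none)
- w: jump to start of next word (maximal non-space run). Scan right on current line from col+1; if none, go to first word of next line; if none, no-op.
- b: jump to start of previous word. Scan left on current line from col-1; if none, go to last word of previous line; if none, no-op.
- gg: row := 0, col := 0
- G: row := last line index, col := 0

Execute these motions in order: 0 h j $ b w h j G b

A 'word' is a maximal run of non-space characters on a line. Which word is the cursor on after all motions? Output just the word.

After 1 (0): row=0 col=0 char='r'
After 2 (h): row=0 col=0 char='r'
After 3 (j): row=1 col=0 char='r'
After 4 ($): row=1 col=20 char='y'
After 5 (b): row=1 col=17 char='g'
After 6 (w): row=2 col=0 char='s'
After 7 (h): row=2 col=0 char='s'
After 8 (j): row=3 col=0 char='t'
After 9 (G): row=3 col=0 char='t'
After 10 (b): row=2 col=15 char='t'

Answer: ten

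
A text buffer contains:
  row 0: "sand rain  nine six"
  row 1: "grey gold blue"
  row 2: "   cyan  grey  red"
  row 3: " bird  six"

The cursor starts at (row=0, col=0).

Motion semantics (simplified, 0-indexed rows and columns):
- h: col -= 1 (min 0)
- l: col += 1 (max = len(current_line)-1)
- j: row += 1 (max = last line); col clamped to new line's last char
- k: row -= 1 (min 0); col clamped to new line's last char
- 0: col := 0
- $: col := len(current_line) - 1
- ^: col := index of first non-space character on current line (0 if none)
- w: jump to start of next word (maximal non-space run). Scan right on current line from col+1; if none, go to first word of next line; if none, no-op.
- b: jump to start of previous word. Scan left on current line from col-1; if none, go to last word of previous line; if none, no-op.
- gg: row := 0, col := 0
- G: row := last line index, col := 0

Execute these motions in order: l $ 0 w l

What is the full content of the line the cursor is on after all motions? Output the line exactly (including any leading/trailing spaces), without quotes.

After 1 (l): row=0 col=1 char='a'
After 2 ($): row=0 col=18 char='x'
After 3 (0): row=0 col=0 char='s'
After 4 (w): row=0 col=5 char='r'
After 5 (l): row=0 col=6 char='a'

Answer: sand rain  nine six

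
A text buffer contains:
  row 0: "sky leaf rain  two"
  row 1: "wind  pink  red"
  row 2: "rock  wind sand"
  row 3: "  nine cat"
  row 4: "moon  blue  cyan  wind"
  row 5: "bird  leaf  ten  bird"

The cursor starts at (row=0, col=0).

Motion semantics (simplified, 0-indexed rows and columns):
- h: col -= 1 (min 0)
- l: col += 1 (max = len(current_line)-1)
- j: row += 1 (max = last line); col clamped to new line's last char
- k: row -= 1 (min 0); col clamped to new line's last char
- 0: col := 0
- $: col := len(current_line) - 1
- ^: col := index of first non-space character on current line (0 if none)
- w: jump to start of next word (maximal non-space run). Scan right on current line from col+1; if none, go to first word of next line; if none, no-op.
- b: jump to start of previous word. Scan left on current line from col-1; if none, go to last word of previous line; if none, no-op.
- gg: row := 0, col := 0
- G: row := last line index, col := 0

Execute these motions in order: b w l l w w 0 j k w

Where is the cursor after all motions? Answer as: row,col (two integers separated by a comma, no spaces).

Answer: 0,4

Derivation:
After 1 (b): row=0 col=0 char='s'
After 2 (w): row=0 col=4 char='l'
After 3 (l): row=0 col=5 char='e'
After 4 (l): row=0 col=6 char='a'
After 5 (w): row=0 col=9 char='r'
After 6 (w): row=0 col=15 char='t'
After 7 (0): row=0 col=0 char='s'
After 8 (j): row=1 col=0 char='w'
After 9 (k): row=0 col=0 char='s'
After 10 (w): row=0 col=4 char='l'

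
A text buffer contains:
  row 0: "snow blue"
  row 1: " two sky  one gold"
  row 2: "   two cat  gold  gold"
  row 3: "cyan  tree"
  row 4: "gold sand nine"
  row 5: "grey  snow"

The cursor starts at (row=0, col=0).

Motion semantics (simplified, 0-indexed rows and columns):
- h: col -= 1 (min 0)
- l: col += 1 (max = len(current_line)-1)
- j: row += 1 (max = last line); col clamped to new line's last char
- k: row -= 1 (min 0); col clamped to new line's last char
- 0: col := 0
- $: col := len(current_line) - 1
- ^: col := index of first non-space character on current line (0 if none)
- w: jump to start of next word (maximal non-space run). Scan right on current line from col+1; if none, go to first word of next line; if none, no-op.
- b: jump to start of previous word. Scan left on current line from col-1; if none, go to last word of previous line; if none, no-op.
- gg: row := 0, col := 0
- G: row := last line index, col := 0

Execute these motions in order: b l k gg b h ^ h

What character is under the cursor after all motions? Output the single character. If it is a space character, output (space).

After 1 (b): row=0 col=0 char='s'
After 2 (l): row=0 col=1 char='n'
After 3 (k): row=0 col=1 char='n'
After 4 (gg): row=0 col=0 char='s'
After 5 (b): row=0 col=0 char='s'
After 6 (h): row=0 col=0 char='s'
After 7 (^): row=0 col=0 char='s'
After 8 (h): row=0 col=0 char='s'

Answer: s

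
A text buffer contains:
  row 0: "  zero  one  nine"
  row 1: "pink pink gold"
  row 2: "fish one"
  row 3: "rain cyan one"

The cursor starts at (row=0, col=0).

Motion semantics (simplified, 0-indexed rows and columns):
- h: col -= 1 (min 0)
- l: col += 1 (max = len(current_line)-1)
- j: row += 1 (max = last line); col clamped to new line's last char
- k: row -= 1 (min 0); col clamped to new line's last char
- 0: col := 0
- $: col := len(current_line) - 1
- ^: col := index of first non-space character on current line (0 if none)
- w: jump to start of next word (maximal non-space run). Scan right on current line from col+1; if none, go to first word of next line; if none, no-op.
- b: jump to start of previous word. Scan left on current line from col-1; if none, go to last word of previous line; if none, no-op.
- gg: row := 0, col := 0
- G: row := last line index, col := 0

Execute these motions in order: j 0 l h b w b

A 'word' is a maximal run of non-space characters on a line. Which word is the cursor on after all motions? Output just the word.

After 1 (j): row=1 col=0 char='p'
After 2 (0): row=1 col=0 char='p'
After 3 (l): row=1 col=1 char='i'
After 4 (h): row=1 col=0 char='p'
After 5 (b): row=0 col=13 char='n'
After 6 (w): row=1 col=0 char='p'
After 7 (b): row=0 col=13 char='n'

Answer: nine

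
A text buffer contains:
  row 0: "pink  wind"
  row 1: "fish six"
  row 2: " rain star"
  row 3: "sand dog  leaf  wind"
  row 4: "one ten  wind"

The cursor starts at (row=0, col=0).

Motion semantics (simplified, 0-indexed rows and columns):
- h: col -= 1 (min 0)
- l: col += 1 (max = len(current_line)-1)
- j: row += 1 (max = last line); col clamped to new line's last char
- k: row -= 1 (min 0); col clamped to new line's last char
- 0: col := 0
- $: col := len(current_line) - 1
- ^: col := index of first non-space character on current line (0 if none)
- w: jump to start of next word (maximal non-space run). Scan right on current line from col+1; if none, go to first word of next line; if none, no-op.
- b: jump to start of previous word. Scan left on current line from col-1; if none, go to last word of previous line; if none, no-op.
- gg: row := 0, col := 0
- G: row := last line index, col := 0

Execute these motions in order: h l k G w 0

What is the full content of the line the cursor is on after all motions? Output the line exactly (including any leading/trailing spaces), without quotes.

Answer: one ten  wind

Derivation:
After 1 (h): row=0 col=0 char='p'
After 2 (l): row=0 col=1 char='i'
After 3 (k): row=0 col=1 char='i'
After 4 (G): row=4 col=0 char='o'
After 5 (w): row=4 col=4 char='t'
After 6 (0): row=4 col=0 char='o'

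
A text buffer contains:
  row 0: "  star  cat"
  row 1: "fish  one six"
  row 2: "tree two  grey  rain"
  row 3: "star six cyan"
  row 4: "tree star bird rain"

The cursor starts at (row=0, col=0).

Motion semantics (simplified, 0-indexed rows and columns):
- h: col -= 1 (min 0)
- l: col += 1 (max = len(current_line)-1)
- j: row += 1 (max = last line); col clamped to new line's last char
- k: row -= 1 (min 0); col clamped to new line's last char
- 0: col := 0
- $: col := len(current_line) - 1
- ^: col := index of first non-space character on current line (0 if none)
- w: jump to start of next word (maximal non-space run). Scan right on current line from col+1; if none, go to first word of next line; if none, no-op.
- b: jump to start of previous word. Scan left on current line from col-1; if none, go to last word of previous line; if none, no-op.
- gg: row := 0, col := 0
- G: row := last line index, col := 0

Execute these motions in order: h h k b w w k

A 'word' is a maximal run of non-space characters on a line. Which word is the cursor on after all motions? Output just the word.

After 1 (h): row=0 col=0 char='_'
After 2 (h): row=0 col=0 char='_'
After 3 (k): row=0 col=0 char='_'
After 4 (b): row=0 col=0 char='_'
After 5 (w): row=0 col=2 char='s'
After 6 (w): row=0 col=8 char='c'
After 7 (k): row=0 col=8 char='c'

Answer: cat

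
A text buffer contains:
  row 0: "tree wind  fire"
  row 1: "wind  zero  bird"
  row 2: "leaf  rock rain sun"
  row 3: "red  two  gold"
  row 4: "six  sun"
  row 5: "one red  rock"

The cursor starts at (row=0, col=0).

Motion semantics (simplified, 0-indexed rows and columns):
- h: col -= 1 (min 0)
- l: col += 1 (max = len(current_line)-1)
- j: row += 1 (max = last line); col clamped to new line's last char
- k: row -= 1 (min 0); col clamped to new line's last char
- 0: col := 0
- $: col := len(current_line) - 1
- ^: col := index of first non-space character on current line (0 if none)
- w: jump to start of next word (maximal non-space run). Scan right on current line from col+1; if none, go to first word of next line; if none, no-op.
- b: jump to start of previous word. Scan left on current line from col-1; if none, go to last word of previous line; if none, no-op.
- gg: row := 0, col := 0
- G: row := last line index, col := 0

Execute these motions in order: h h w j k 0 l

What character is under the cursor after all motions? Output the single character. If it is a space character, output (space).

After 1 (h): row=0 col=0 char='t'
After 2 (h): row=0 col=0 char='t'
After 3 (w): row=0 col=5 char='w'
After 4 (j): row=1 col=5 char='_'
After 5 (k): row=0 col=5 char='w'
After 6 (0): row=0 col=0 char='t'
After 7 (l): row=0 col=1 char='r'

Answer: r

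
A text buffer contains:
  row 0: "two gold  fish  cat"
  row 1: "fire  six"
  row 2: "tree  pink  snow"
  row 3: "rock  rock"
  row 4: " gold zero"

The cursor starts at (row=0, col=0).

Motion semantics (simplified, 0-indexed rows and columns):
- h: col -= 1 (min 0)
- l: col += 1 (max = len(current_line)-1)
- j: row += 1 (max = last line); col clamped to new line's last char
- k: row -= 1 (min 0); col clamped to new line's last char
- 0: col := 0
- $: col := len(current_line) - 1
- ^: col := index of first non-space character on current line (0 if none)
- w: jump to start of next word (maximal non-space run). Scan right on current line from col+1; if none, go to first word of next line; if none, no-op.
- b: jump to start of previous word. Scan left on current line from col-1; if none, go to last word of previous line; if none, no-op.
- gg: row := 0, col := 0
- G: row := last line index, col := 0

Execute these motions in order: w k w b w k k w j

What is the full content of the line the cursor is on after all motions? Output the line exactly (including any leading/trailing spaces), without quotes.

Answer: fire  six

Derivation:
After 1 (w): row=0 col=4 char='g'
After 2 (k): row=0 col=4 char='g'
After 3 (w): row=0 col=10 char='f'
After 4 (b): row=0 col=4 char='g'
After 5 (w): row=0 col=10 char='f'
After 6 (k): row=0 col=10 char='f'
After 7 (k): row=0 col=10 char='f'
After 8 (w): row=0 col=16 char='c'
After 9 (j): row=1 col=8 char='x'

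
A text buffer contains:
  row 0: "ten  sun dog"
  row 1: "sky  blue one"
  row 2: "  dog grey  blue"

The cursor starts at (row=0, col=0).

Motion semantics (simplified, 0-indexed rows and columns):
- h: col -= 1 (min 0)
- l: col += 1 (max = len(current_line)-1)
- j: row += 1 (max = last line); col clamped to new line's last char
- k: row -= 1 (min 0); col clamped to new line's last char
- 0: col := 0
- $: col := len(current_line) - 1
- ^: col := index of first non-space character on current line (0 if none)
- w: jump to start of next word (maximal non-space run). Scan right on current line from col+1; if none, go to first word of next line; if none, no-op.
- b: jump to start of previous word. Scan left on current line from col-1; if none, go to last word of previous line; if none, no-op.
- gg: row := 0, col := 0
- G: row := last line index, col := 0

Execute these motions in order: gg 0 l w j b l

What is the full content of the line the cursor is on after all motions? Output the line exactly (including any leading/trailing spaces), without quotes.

Answer: sky  blue one

Derivation:
After 1 (gg): row=0 col=0 char='t'
After 2 (0): row=0 col=0 char='t'
After 3 (l): row=0 col=1 char='e'
After 4 (w): row=0 col=5 char='s'
After 5 (j): row=1 col=5 char='b'
After 6 (b): row=1 col=0 char='s'
After 7 (l): row=1 col=1 char='k'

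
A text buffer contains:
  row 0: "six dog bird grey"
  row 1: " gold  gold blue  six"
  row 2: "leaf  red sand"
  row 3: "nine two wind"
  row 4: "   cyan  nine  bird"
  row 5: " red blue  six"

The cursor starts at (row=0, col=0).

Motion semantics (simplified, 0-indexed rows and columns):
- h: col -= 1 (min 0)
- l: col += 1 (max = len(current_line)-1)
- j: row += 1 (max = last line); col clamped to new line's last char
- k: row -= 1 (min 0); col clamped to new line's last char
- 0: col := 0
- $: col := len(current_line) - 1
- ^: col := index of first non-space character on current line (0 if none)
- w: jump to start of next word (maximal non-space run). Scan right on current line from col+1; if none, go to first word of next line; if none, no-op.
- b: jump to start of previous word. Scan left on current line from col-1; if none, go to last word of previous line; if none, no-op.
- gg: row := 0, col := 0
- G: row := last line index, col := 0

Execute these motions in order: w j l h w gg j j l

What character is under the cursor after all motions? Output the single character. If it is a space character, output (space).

Answer: e

Derivation:
After 1 (w): row=0 col=4 char='d'
After 2 (j): row=1 col=4 char='d'
After 3 (l): row=1 col=5 char='_'
After 4 (h): row=1 col=4 char='d'
After 5 (w): row=1 col=7 char='g'
After 6 (gg): row=0 col=0 char='s'
After 7 (j): row=1 col=0 char='_'
After 8 (j): row=2 col=0 char='l'
After 9 (l): row=2 col=1 char='e'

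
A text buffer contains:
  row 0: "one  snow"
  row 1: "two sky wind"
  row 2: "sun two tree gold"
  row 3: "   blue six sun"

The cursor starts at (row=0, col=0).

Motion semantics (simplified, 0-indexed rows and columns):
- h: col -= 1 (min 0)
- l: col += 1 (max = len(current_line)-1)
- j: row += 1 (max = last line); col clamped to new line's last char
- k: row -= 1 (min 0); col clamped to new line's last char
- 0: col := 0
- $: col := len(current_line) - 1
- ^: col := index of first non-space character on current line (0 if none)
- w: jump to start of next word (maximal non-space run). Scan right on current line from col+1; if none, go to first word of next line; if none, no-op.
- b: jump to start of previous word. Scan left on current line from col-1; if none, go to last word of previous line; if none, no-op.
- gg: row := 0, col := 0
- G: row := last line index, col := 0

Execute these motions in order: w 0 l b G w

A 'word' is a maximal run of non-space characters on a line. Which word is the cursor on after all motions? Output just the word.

Answer: blue

Derivation:
After 1 (w): row=0 col=5 char='s'
After 2 (0): row=0 col=0 char='o'
After 3 (l): row=0 col=1 char='n'
After 4 (b): row=0 col=0 char='o'
After 5 (G): row=3 col=0 char='_'
After 6 (w): row=3 col=3 char='b'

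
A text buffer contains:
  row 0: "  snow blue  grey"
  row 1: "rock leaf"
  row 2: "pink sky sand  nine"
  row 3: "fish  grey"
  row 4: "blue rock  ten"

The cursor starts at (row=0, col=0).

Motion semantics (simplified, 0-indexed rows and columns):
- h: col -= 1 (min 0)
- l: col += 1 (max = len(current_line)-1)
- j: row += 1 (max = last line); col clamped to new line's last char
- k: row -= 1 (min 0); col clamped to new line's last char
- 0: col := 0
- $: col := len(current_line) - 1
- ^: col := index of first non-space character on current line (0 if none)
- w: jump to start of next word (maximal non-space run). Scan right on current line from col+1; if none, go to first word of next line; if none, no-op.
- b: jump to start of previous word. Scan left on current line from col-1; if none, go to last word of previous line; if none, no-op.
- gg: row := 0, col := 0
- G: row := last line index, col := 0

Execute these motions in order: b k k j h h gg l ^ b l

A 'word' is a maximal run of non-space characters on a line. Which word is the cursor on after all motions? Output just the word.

Answer: snow

Derivation:
After 1 (b): row=0 col=0 char='_'
After 2 (k): row=0 col=0 char='_'
After 3 (k): row=0 col=0 char='_'
After 4 (j): row=1 col=0 char='r'
After 5 (h): row=1 col=0 char='r'
After 6 (h): row=1 col=0 char='r'
After 7 (gg): row=0 col=0 char='_'
After 8 (l): row=0 col=1 char='_'
After 9 (^): row=0 col=2 char='s'
After 10 (b): row=0 col=2 char='s'
After 11 (l): row=0 col=3 char='n'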